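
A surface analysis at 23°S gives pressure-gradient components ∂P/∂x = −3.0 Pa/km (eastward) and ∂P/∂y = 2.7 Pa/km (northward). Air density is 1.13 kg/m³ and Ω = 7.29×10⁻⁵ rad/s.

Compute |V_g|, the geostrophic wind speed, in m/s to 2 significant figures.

63 m/s

Coriolis parameter at 23°S:
f = 2Ω sin φ = 2 × 7.29×10⁻⁵ × sin 23° = 5.70×10⁻⁵ s⁻¹
In the Southern Hemisphere f is negative: f = −5.70×10⁻⁵ s⁻¹.
Component geostrophic relations (x east, y north):
u_g = −(1/(fρ)) ∂P/∂y,  v_g = (1/(fρ)) ∂P/∂x
u_g = −(2.7×10⁻³)/(−5.70×10⁻⁵ × 1.13) = 41.9 m/s;  v_g = (−3.0×10⁻³)/(−5.70×10⁻⁵ × 1.13) = 46.6 m/s
|V_g| = √(u_g² + v_g²) = 62.7 m/s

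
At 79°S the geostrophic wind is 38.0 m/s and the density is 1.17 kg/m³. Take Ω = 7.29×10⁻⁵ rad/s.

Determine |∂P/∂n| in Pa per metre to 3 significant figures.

6.36×10⁻³ Pa/m

Coriolis parameter at 79°S:
f = 2Ω sin φ = 2 × 7.29×10⁻⁵ × sin 79° = 1.43×10⁻⁴ s⁻¹
Geostrophic balance rearranged: |∂P/∂n| = f ρ V_g
|∂P/∂n| = 1.43×10⁻⁴ × 1.17 × 38.0 = 6.36×10⁻³ Pa/m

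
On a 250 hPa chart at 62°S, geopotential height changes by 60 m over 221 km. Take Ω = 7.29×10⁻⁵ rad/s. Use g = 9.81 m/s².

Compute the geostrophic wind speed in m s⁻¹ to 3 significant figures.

Coriolis parameter at 62°S:
f = 2Ω sin φ = 2 × 7.29×10⁻⁵ × sin 62° = 1.29×10⁻⁴ s⁻¹
Height gradient: |∂Z/∂n| = 60 m / 221000 m = 2.71×10⁻⁴
On a pressure surface, geostrophic balance gives V_g = (g/f)|∂Z/∂n|:
V_g = 9.81 × 2.71×10⁻⁴ / 1.29×10⁻⁴ = 20.7 m/s

20.7 m s⁻¹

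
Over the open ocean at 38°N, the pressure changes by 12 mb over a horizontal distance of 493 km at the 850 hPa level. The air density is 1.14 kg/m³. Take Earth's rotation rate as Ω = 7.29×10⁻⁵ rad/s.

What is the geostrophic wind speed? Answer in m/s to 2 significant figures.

24 m/s

Coriolis parameter at 38°N:
f = 2Ω sin φ = 2 × 7.29×10⁻⁵ × sin 38° = 8.98×10⁻⁵ s⁻¹
Pressure gradient: |∂P/∂n| = 1200 Pa / 493000 m = 2.43×10⁻³ Pa/m
Geostrophic balance (pressure-gradient force = Coriolis force):
V_g = (1/(fρ)) |∂P/∂n| = 2.43×10⁻³ / (8.98×10⁻⁵ × 1.14) = 23.8 m/s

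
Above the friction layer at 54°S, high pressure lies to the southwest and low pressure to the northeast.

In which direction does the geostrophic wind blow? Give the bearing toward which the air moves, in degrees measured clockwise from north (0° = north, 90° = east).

The pressure-gradient force points toward the northeast (bearing 045°).
Geostrophic balance: in the Southern Hemisphere the Coriolis force deflects motion to the left, so the geostrophic wind blows 90° to the left of the pressure-gradient force (low pressure on the right).
Rotating 045° by 90° counterclockwise gives 315° — the wind blows toward the northwest.

315°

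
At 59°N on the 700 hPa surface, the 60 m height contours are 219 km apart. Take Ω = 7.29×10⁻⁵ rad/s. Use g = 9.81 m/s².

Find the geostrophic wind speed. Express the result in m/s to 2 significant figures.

22 m/s

Coriolis parameter at 59°N:
f = 2Ω sin φ = 2 × 7.29×10⁻⁵ × sin 59° = 1.25×10⁻⁴ s⁻¹
Height gradient: |∂Z/∂n| = 60 m / 219000 m = 2.74×10⁻⁴
On a pressure surface, geostrophic balance gives V_g = (g/f)|∂Z/∂n|:
V_g = 9.81 × 2.74×10⁻⁴ / 1.25×10⁻⁴ = 21.5 m/s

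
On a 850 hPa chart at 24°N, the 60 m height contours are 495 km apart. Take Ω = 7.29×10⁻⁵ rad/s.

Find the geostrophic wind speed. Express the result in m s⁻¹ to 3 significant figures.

20.1 m s⁻¹

Coriolis parameter at 24°N:
f = 2Ω sin φ = 2 × 7.29×10⁻⁵ × sin 24° = 5.93×10⁻⁵ s⁻¹
Height gradient: |∂Z/∂n| = 60 m / 495000 m = 1.21×10⁻⁴
On a pressure surface, geostrophic balance gives V_g = (g/f)|∂Z/∂n|:
V_g = 9.81 × 1.21×10⁻⁴ / 5.93×10⁻⁵ = 20.1 m/s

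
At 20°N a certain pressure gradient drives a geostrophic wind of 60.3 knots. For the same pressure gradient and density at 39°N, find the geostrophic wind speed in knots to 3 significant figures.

32.8 knots

With the same pressure gradient and density, V_g ∝ 1/f ∝ 1/sin φ.
V₂ = V₁ · sin φ₁ / sin φ₂ = 60.3 × sin 20° / sin 39°
V₂ = 60.3 × 0.3420/0.6293 = 32.8 knots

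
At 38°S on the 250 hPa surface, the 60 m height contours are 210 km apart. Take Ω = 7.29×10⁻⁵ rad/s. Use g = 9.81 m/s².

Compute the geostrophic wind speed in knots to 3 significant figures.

60.7 knots

Coriolis parameter at 38°S:
f = 2Ω sin φ = 2 × 7.29×10⁻⁵ × sin 38° = 8.98×10⁻⁵ s⁻¹
Height gradient: |∂Z/∂n| = 60 m / 210000 m = 2.86×10⁻⁴
On a pressure surface, geostrophic balance gives V_g = (g/f)|∂Z/∂n|:
V_g = 9.81 × 2.86×10⁻⁴ / 8.98×10⁻⁵ = 31.2 m/s
Converting: 31.2 m/s × 1.944 = 60.7 knots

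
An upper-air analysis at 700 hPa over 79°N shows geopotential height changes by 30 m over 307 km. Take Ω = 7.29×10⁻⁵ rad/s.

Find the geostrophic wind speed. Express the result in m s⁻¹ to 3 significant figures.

Coriolis parameter at 79°N:
f = 2Ω sin φ = 2 × 7.29×10⁻⁵ × sin 79° = 1.43×10⁻⁴ s⁻¹
Height gradient: |∂Z/∂n| = 30 m / 307000 m = 9.77×10⁻⁵
On a pressure surface, geostrophic balance gives V_g = (g/f)|∂Z/∂n|:
V_g = 9.81 × 9.77×10⁻⁵ / 1.43×10⁻⁴ = 6.70 m/s

6.70 m s⁻¹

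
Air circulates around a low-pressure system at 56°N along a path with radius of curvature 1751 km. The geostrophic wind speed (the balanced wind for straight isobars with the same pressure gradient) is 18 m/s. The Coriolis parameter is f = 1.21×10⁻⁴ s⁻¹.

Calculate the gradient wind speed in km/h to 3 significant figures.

60.1 km/h

Around a low, centrifugal force acts outward with Coriolis, so pressure-gradient force balances both:
(1/ρ)|∂P/∂n| = fV + V²/R  →  V² + fR·V − fR·V_g = 0
With fR = 1.21×10⁻⁴ × 1751×10³ m = 212 m/s:
V = [−fR + √((fR)² + 4 fR V_g)]/2 = [−212 + √(212² + 4×212×18)]/2 = 16.7 m/s
Subgeostrophic (V < V_g = 18 m/s), as expected around a low.
Converting: 16.7 m/s × 3.6 = 60.1 km/h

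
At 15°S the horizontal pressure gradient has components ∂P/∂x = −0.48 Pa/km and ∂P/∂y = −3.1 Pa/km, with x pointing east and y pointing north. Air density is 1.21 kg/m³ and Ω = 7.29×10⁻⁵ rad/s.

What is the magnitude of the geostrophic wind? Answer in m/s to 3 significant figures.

68.7 m/s

Coriolis parameter at 15°S:
f = 2Ω sin φ = 2 × 7.29×10⁻⁵ × sin 15° = 3.77×10⁻⁵ s⁻¹
In the Southern Hemisphere f is negative: f = −3.77×10⁻⁵ s⁻¹.
Component geostrophic relations (x east, y north):
u_g = −(1/(fρ)) ∂P/∂y,  v_g = (1/(fρ)) ∂P/∂x
u_g = −(−3.1×10⁻³)/(−3.77×10⁻⁵ × 1.21) = −67.9 m/s;  v_g = (−0.48×10⁻³)/(−3.77×10⁻⁵ × 1.21) = 10.5 m/s
|V_g| = √(u_g² + v_g²) = 68.7 m/s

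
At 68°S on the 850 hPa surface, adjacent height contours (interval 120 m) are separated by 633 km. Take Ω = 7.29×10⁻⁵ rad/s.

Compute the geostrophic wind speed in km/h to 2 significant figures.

50 km/h

Coriolis parameter at 68°S:
f = 2Ω sin φ = 2 × 7.29×10⁻⁵ × sin 68° = 1.35×10⁻⁴ s⁻¹
Height gradient: |∂Z/∂n| = 120 m / 633000 m = 1.90×10⁻⁴
On a pressure surface, geostrophic balance gives V_g = (g/f)|∂Z/∂n|:
V_g = 9.81 × 1.90×10⁻⁴ / 1.35×10⁻⁴ = 13.8 m/s
Converting: 13.8 m/s × 3.6 = 50 km/h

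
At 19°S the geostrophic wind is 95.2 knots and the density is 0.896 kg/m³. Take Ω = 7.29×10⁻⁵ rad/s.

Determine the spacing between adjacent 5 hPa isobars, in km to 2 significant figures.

240 km

Coriolis parameter at 19°S:
f = 2Ω sin φ = 2 × 7.29×10⁻⁵ × sin 19° = 4.75×10⁻⁵ s⁻¹
Wind speed in SI: 95.2 knots = 49.0 m/s
Geostrophic balance rearranged: |∂P/∂n| = f ρ V_g
|∂P/∂n| = 4.75×10⁻⁵ × 0.896 × 49.0 = 2.08×10⁻³ Pa/m
Isobar spacing: Δn = ΔP/|∂P/∂n| = 500 Pa / 2.08×10⁻³ Pa/m = 240042 m ≈ 240 km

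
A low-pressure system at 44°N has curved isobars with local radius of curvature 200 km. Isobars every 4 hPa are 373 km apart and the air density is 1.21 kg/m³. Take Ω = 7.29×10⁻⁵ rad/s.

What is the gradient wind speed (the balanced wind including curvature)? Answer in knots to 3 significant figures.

12.8 knots

Coriolis parameter at 44°N:
f = 2Ω sin φ = 2 × 7.29×10⁻⁵ × sin 44° = 1.01×10⁻⁴ s⁻¹
Pressure gradient: |∂P/∂n| = 400 Pa / 373000 m = 1.07×10⁻³ Pa/m
Geostrophic speed: V_g = |∂P/∂n|/(fρ) = 1.07×10⁻³/(1.01×10⁻⁴ × 1.21) = 8.75 m/s
Around a low, centrifugal force acts outward with Coriolis, so pressure-gradient force balances both:
(1/ρ)|∂P/∂n| = fV + V²/R  →  V² + fR·V − fR·V_g = 0
With fR = 1.01×10⁻⁴ × 200×10³ m = 20.3 m/s:
V = [−fR + √((fR)² + 4 fR V_g)]/2 = [−20.3 + √(20.3² + 4×20.3×8.75)]/2 = 6.6 m/s
Subgeostrophic (V < V_g = 8.75 m/s), as expected around a low.
Converting: 6.6 m/s × 1.944 = 12.8 knots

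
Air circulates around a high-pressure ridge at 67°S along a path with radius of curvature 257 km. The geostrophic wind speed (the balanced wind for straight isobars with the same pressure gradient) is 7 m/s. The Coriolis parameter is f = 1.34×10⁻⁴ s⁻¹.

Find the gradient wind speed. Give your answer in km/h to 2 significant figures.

Around a high, pressure-gradient force acts outward with centrifugal, so Coriolis balances both:
fV = (1/ρ)|∂P/∂n| + V²/R  →  V² − fR·V + fR·V_g = 0
With fR = 1.34×10⁻⁴ × 257×10³ m = 34.4 m/s:
V = [fR − √((fR)² − 4 fR V_g)]/2 = [34.4 − √(34.4² − 4×34.4×7)]/2 = 9.77 m/s
Supergeostrophic (V > V_g = 7 m/s), as expected around a high.
Converting: 9.77 m/s × 3.6 = 35 km/h

35 km/h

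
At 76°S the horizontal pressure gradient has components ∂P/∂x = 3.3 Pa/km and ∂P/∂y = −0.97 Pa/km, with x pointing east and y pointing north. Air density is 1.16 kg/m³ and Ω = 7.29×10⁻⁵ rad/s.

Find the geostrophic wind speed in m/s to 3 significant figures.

Coriolis parameter at 76°S:
f = 2Ω sin φ = 2 × 7.29×10⁻⁵ × sin 76° = 1.41×10⁻⁴ s⁻¹
In the Southern Hemisphere f is negative: f = −1.41×10⁻⁴ s⁻¹.
Component geostrophic relations (x east, y north):
u_g = −(1/(fρ)) ∂P/∂y,  v_g = (1/(fρ)) ∂P/∂x
u_g = −(−0.97×10⁻³)/(−1.41×10⁻⁴ × 1.16) = −5.91 m/s;  v_g = (3.3×10⁻³)/(−1.41×10⁻⁴ × 1.16) = −20.1 m/s
|V_g| = √(u_g² + v_g²) = 21.0 m/s

21.0 m/s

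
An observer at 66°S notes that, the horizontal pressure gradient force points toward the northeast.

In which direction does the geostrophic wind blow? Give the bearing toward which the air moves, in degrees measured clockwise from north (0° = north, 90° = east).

315°

The pressure-gradient force points toward the northeast (bearing 045°).
Geostrophic balance: in the Southern Hemisphere the Coriolis force deflects motion to the left, so the geostrophic wind blows 90° to the left of the pressure-gradient force (low pressure on the right).
Rotating 045° by 90° counterclockwise gives 315° — the wind blows toward the northwest.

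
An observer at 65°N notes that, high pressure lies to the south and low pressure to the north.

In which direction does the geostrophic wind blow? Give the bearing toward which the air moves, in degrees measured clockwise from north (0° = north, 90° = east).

090°

The pressure-gradient force points toward the north (bearing 000°).
Geostrophic balance: in the Northern Hemisphere the Coriolis force deflects motion to the right, so the geostrophic wind blows 90° to the right of the pressure-gradient force (low pressure on the left).
Rotating 000° by 90° clockwise gives 090° — the wind blows toward the east.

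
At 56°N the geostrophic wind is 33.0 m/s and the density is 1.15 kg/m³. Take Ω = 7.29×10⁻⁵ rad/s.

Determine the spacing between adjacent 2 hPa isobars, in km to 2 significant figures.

Coriolis parameter at 56°N:
f = 2Ω sin φ = 2 × 7.29×10⁻⁵ × sin 56° = 1.21×10⁻⁴ s⁻¹
Geostrophic balance rearranged: |∂P/∂n| = f ρ V_g
|∂P/∂n| = 1.21×10⁻⁴ × 1.15 × 33.0 = 4.59×10⁻³ Pa/m
Isobar spacing: Δn = ΔP/|∂P/∂n| = 200 Pa / 4.59×10⁻³ Pa/m = 43600 m ≈ 44 km

44 km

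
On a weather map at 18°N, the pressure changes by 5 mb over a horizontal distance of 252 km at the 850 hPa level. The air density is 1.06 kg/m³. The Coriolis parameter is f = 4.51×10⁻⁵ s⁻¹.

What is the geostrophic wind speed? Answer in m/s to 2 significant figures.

42 m/s

Pressure gradient: |∂P/∂n| = 500 Pa / 252000 m = 1.98×10⁻³ Pa/m
Geostrophic balance (pressure-gradient force = Coriolis force):
V_g = (1/(fρ)) |∂P/∂n| = 1.98×10⁻³ / (4.51×10⁻⁵ × 1.06) = 41.5 m/s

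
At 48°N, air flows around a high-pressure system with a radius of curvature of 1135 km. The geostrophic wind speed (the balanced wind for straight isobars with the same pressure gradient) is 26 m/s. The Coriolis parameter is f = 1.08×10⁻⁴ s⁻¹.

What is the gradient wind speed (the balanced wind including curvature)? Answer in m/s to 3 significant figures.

Around a high, pressure-gradient force acts outward with centrifugal, so Coriolis balances both:
fV = (1/ρ)|∂P/∂n| + V²/R  →  V² − fR·V + fR·V_g = 0
With fR = 1.08×10⁻⁴ × 1135×10³ m = 123 m/s:
V = [fR − √((fR)² − 4 fR V_g)]/2 = [123 − √(123² − 4×123×26)]/2 = 37.4 m/s
Supergeostrophic (V > V_g = 26 m/s), as expected around a high.

37.4 m/s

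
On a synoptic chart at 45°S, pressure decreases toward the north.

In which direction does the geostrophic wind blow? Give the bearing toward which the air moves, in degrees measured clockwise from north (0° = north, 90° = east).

The pressure-gradient force points toward the north (bearing 000°).
Geostrophic balance: in the Southern Hemisphere the Coriolis force deflects motion to the left, so the geostrophic wind blows 90° to the left of the pressure-gradient force (low pressure on the right).
Rotating 000° by 90° counterclockwise gives 270° — the wind blows toward the west.

270°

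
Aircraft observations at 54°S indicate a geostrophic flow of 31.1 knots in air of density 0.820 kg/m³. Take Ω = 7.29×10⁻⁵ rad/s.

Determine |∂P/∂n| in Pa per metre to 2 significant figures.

Coriolis parameter at 54°S:
f = 2Ω sin φ = 2 × 7.29×10⁻⁵ × sin 54° = 1.18×10⁻⁴ s⁻¹
Wind speed in SI: 31.1 knots = 16.0 m/s
Geostrophic balance rearranged: |∂P/∂n| = f ρ V_g
|∂P/∂n| = 1.18×10⁻⁴ × 0.820 × 16.0 = 1.55×10⁻³ Pa/m

1.5×10⁻³ Pa/m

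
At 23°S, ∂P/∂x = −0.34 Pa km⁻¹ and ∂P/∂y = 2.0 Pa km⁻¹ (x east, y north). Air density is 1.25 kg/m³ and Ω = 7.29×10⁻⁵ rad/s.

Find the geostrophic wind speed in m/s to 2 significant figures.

28 m/s

Coriolis parameter at 23°S:
f = 2Ω sin φ = 2 × 7.29×10⁻⁵ × sin 23° = 5.70×10⁻⁵ s⁻¹
In the Southern Hemisphere f is negative: f = −5.70×10⁻⁵ s⁻¹.
Component geostrophic relations (x east, y north):
u_g = −(1/(fρ)) ∂P/∂y,  v_g = (1/(fρ)) ∂P/∂x
u_g = −(2.0×10⁻³)/(−5.70×10⁻⁵ × 1.25) = 28.1 m/s;  v_g = (−0.34×10⁻³)/(−5.70×10⁻⁵ × 1.25) = 4.77 m/s
|V_g| = √(u_g² + v_g²) = 28.5 m/s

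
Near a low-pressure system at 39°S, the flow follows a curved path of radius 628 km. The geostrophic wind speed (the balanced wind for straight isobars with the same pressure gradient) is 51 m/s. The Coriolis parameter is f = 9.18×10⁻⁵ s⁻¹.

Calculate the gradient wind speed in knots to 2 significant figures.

63 knots

Around a low, centrifugal force acts outward with Coriolis, so pressure-gradient force balances both:
(1/ρ)|∂P/∂n| = fV + V²/R  →  V² + fR·V − fR·V_g = 0
With fR = 9.18×10⁻⁵ × 628×10³ m = 57.7 m/s:
V = [−fR + √((fR)² + 4 fR V_g)]/2 = [−57.7 + √(57.7² + 4×57.7×51)]/2 = 32.6 m/s
Subgeostrophic (V < V_g = 51 m/s), as expected around a low.
Converting: 32.6 m/s × 1.944 = 63 knots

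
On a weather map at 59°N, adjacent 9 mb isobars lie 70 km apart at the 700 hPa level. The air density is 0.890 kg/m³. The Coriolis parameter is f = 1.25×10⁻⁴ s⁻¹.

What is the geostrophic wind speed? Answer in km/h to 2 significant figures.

420 km/h

Pressure gradient: |∂P/∂n| = 900 Pa / 70000 m = 1.29×10⁻² Pa/m
Geostrophic balance (pressure-gradient force = Coriolis force):
V_g = (1/(fρ)) |∂P/∂n| = 1.29×10⁻² / (1.25×10⁻⁴ × 0.890) = 116 m/s
Converting: 116 m/s × 3.6 = 420 km/h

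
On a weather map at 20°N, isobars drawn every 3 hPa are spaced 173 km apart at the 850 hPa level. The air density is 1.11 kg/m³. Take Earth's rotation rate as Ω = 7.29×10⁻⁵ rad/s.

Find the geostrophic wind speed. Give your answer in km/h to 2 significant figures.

Coriolis parameter at 20°N:
f = 2Ω sin φ = 2 × 7.29×10⁻⁵ × sin 20° = 4.99×10⁻⁵ s⁻¹
Pressure gradient: |∂P/∂n| = 300 Pa / 173000 m = 1.73×10⁻³ Pa/m
Geostrophic balance (pressure-gradient force = Coriolis force):
V_g = (1/(fρ)) |∂P/∂n| = 1.73×10⁻³ / (4.99×10⁻⁵ × 1.11) = 31.3 m/s
Converting: 31.3 m/s × 3.6 = 110 km/h

110 km/h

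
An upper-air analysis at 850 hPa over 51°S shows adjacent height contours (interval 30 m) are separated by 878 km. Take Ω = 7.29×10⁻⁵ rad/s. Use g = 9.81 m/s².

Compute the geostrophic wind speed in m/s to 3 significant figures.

2.96 m/s

Coriolis parameter at 51°S:
f = 2Ω sin φ = 2 × 7.29×10⁻⁵ × sin 51° = 1.13×10⁻⁴ s⁻¹
Height gradient: |∂Z/∂n| = 30 m / 878000 m = 3.42×10⁻⁵
On a pressure surface, geostrophic balance gives V_g = (g/f)|∂Z/∂n|:
V_g = 9.81 × 3.42×10⁻⁵ / 1.13×10⁻⁴ = 2.96 m/s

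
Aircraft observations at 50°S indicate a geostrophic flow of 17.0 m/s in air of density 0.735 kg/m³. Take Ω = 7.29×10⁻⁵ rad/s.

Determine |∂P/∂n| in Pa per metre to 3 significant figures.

Coriolis parameter at 50°S:
f = 2Ω sin φ = 2 × 7.29×10⁻⁵ × sin 50° = 1.12×10⁻⁴ s⁻¹
Geostrophic balance rearranged: |∂P/∂n| = f ρ V_g
|∂P/∂n| = 1.12×10⁻⁴ × 0.735 × 17.0 = 1.40×10⁻³ Pa/m

1.40×10⁻³ Pa/m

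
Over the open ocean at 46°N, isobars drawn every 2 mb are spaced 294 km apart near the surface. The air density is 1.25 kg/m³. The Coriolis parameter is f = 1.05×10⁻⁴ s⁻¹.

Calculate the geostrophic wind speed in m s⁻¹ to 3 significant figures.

5.18 m s⁻¹

Pressure gradient: |∂P/∂n| = 200 Pa / 294000 m = 6.80×10⁻⁴ Pa/m
Geostrophic balance (pressure-gradient force = Coriolis force):
V_g = (1/(fρ)) |∂P/∂n| = 6.80×10⁻⁴ / (1.05×10⁻⁴ × 1.25) = 5.18 m/s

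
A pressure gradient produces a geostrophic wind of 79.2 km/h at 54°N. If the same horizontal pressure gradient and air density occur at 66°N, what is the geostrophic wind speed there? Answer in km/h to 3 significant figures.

With the same pressure gradient and density, V_g ∝ 1/f ∝ 1/sin φ.
V₂ = V₁ · sin φ₁ / sin φ₂ = 79.2 × sin 54° / sin 66°
V₂ = 79.2 × 0.8090/0.9135 = 70.1 km/h

70.1 km/h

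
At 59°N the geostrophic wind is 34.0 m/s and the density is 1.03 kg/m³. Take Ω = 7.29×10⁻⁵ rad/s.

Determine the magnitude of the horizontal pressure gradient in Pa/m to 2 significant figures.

4.4×10⁻³ Pa/m

Coriolis parameter at 59°N:
f = 2Ω sin φ = 2 × 7.29×10⁻⁵ × sin 59° = 1.25×10⁻⁴ s⁻¹
Geostrophic balance rearranged: |∂P/∂n| = f ρ V_g
|∂P/∂n| = 1.25×10⁻⁴ × 1.03 × 34.0 = 4.38×10⁻³ Pa/m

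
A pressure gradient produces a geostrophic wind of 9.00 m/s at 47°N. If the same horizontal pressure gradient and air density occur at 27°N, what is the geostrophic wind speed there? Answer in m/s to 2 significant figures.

With the same pressure gradient and density, V_g ∝ 1/f ∝ 1/sin φ.
V₂ = V₁ · sin φ₁ / sin φ₂ = 9.00 × sin 47° / sin 27°
V₂ = 9.00 × 0.7314/0.4540 = 14 m/s

14 m/s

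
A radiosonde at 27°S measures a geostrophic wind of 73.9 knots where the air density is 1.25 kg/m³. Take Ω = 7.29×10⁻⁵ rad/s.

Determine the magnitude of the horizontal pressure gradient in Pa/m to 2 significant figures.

Coriolis parameter at 27°S:
f = 2Ω sin φ = 2 × 7.29×10⁻⁵ × sin 27° = 6.62×10⁻⁵ s⁻¹
Wind speed in SI: 73.9 knots = 38.0 m/s
Geostrophic balance rearranged: |∂P/∂n| = f ρ V_g
|∂P/∂n| = 6.62×10⁻⁵ × 1.25 × 38.0 = 3.15×10⁻³ Pa/m

3.1×10⁻³ Pa/m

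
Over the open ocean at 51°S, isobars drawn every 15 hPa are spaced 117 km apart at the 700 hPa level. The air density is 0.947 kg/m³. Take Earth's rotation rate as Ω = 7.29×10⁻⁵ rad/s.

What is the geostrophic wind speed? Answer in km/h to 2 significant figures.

Coriolis parameter at 51°S:
f = 2Ω sin φ = 2 × 7.29×10⁻⁵ × sin 51° = 1.13×10⁻⁴ s⁻¹
Pressure gradient: |∂P/∂n| = 1500 Pa / 117000 m = 1.28×10⁻² Pa/m
Geostrophic balance (pressure-gradient force = Coriolis force):
V_g = (1/(fρ)) |∂P/∂n| = 1.28×10⁻² / (1.13×10⁻⁴ × 0.947) = 119 m/s
Converting: 119 m/s × 3.6 = 430 km/h

430 km/h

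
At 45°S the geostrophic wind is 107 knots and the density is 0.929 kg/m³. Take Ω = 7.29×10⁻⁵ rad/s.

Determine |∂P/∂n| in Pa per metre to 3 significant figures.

Coriolis parameter at 45°S:
f = 2Ω sin φ = 2 × 7.29×10⁻⁵ × sin 45° = 1.03×10⁻⁴ s⁻¹
Wind speed in SI: 107 knots = 55.0 m/s
Geostrophic balance rearranged: |∂P/∂n| = f ρ V_g
|∂P/∂n| = 1.03×10⁻⁴ × 0.929 × 55.0 = 5.27×10⁻³ Pa/m

5.27×10⁻³ Pa/m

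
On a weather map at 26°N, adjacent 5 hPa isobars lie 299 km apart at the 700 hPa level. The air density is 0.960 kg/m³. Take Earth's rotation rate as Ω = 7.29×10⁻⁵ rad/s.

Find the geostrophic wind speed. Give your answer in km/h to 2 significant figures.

98 km/h

Coriolis parameter at 26°N:
f = 2Ω sin φ = 2 × 7.29×10⁻⁵ × sin 26° = 6.39×10⁻⁵ s⁻¹
Pressure gradient: |∂P/∂n| = 500 Pa / 299000 m = 1.67×10⁻³ Pa/m
Geostrophic balance (pressure-gradient force = Coriolis force):
V_g = (1/(fρ)) |∂P/∂n| = 1.67×10⁻³ / (6.39×10⁻⁵ × 0.960) = 27.3 m/s
Converting: 27.3 m/s × 3.6 = 98 km/h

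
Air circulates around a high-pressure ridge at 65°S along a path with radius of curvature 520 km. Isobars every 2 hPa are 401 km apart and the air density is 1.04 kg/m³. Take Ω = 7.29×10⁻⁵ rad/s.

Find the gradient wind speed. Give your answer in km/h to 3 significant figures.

Coriolis parameter at 65°S:
f = 2Ω sin φ = 2 × 7.29×10⁻⁵ × sin 65° = 1.32×10⁻⁴ s⁻¹
Pressure gradient: |∂P/∂n| = 200 Pa / 401000 m = 4.99×10⁻⁴ Pa/m
Geostrophic speed: V_g = |∂P/∂n|/(fρ) = 4.99×10⁻⁴/(1.32×10⁻⁴ × 1.04) = 3.63 m/s
Around a high, pressure-gradient force acts outward with centrifugal, so Coriolis balances both:
fV = (1/ρ)|∂P/∂n| + V²/R  →  V² − fR·V + fR·V_g = 0
With fR = 1.32×10⁻⁴ × 520×10³ m = 68.7 m/s:
V = [fR − √((fR)² − 4 fR V_g)]/2 = [68.7 − √(68.7² − 4×68.7×3.63)]/2 = 3.84 m/s
Supergeostrophic (V > V_g = 3.63 m/s), as expected around a high.
Converting: 3.84 m/s × 3.6 = 13.8 km/h

13.8 km/h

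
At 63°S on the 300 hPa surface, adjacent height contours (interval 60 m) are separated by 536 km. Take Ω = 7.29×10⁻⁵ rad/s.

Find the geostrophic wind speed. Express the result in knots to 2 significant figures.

Coriolis parameter at 63°S:
f = 2Ω sin φ = 2 × 7.29×10⁻⁵ × sin 63° = 1.30×10⁻⁴ s⁻¹
Height gradient: |∂Z/∂n| = 60 m / 536000 m = 1.12×10⁻⁴
On a pressure surface, geostrophic balance gives V_g = (g/f)|∂Z/∂n|:
V_g = 9.81 × 1.12×10⁻⁴ / 1.30×10⁻⁴ = 8.45 m/s
Converting: 8.45 m/s × 1.944 = 16 knots

16 knots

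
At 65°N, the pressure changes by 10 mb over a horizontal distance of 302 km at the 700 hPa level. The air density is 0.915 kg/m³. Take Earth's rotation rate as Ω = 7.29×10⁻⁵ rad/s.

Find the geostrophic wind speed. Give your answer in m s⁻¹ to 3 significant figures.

Coriolis parameter at 65°N:
f = 2Ω sin φ = 2 × 7.29×10⁻⁵ × sin 65° = 1.32×10⁻⁴ s⁻¹
Pressure gradient: |∂P/∂n| = 1000 Pa / 302000 m = 3.31×10⁻³ Pa/m
Geostrophic balance (pressure-gradient force = Coriolis force):
V_g = (1/(fρ)) |∂P/∂n| = 3.31×10⁻³ / (1.32×10⁻⁴ × 0.915) = 27.4 m/s

27.4 m s⁻¹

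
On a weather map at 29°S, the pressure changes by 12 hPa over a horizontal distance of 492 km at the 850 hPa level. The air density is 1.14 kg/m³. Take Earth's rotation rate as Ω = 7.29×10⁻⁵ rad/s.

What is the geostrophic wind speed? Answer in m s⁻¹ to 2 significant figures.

30 m s⁻¹

Coriolis parameter at 29°S:
f = 2Ω sin φ = 2 × 7.29×10⁻⁵ × sin 29° = 7.07×10⁻⁵ s⁻¹
Pressure gradient: |∂P/∂n| = 1200 Pa / 492000 m = 2.44×10⁻³ Pa/m
Geostrophic balance (pressure-gradient force = Coriolis force):
V_g = (1/(fρ)) |∂P/∂n| = 2.44×10⁻³ / (7.07×10⁻⁵ × 1.14) = 30.3 m/s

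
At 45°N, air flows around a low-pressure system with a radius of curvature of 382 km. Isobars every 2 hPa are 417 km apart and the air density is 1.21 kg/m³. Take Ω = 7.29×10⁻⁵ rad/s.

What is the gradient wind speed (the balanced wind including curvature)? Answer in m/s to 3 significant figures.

Coriolis parameter at 45°N:
f = 2Ω sin φ = 2 × 7.29×10⁻⁵ × sin 45° = 1.03×10⁻⁴ s⁻¹
Pressure gradient: |∂P/∂n| = 200 Pa / 417000 m = 4.80×10⁻⁴ Pa/m
Geostrophic speed: V_g = |∂P/∂n|/(fρ) = 4.80×10⁻⁴/(1.03×10⁻⁴ × 1.21) = 3.84 m/s
Around a low, centrifugal force acts outward with Coriolis, so pressure-gradient force balances both:
(1/ρ)|∂P/∂n| = fV + V²/R  →  V² + fR·V − fR·V_g = 0
With fR = 1.03×10⁻⁴ × 382×10³ m = 39.4 m/s:
V = [−fR + √((fR)² + 4 fR V_g)]/2 = [−39.4 + √(39.4² + 4×39.4×3.84)]/2 = 3.53 m/s
Subgeostrophic (V < V_g = 3.84 m/s), as expected around a low.

3.53 m/s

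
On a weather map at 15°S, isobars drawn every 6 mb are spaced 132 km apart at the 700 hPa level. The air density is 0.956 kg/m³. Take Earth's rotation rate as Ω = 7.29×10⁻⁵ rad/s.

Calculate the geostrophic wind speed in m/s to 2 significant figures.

Coriolis parameter at 15°S:
f = 2Ω sin φ = 2 × 7.29×10⁻⁵ × sin 15° = 3.77×10⁻⁵ s⁻¹
Pressure gradient: |∂P/∂n| = 600 Pa / 132000 m = 4.55×10⁻³ Pa/m
Geostrophic balance (pressure-gradient force = Coriolis force):
V_g = (1/(fρ)) |∂P/∂n| = 4.55×10⁻³ / (3.77×10⁻⁵ × 0.956) = 126 m/s

130 m/s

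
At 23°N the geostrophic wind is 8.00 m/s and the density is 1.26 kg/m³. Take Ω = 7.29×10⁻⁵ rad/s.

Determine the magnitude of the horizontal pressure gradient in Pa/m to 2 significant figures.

5.7×10⁻⁴ Pa/m

Coriolis parameter at 23°N:
f = 2Ω sin φ = 2 × 7.29×10⁻⁵ × sin 23° = 5.70×10⁻⁵ s⁻¹
Geostrophic balance rearranged: |∂P/∂n| = f ρ V_g
|∂P/∂n| = 5.70×10⁻⁵ × 1.26 × 8.00 = 5.74×10⁻⁴ Pa/m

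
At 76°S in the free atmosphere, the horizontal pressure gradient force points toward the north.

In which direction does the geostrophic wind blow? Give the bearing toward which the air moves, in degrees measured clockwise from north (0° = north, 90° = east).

The pressure-gradient force points toward the north (bearing 000°).
Geostrophic balance: in the Southern Hemisphere the Coriolis force deflects motion to the left, so the geostrophic wind blows 90° to the left of the pressure-gradient force (low pressure on the right).
Rotating 000° by 90° counterclockwise gives 270° — the wind blows toward the west.

270°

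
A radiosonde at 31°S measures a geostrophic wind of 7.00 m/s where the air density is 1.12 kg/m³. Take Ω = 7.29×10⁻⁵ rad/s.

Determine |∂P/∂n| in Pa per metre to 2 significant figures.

5.9×10⁻⁴ Pa/m

Coriolis parameter at 31°S:
f = 2Ω sin φ = 2 × 7.29×10⁻⁵ × sin 31° = 7.51×10⁻⁵ s⁻¹
Geostrophic balance rearranged: |∂P/∂n| = f ρ V_g
|∂P/∂n| = 7.51×10⁻⁵ × 1.12 × 7.00 = 5.89×10⁻⁴ Pa/m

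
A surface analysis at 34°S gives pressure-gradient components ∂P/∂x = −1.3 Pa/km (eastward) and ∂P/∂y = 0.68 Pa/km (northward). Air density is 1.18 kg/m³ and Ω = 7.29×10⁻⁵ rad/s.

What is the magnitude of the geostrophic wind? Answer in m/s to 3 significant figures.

Coriolis parameter at 34°S:
f = 2Ω sin φ = 2 × 7.29×10⁻⁵ × sin 34° = 8.15×10⁻⁵ s⁻¹
In the Southern Hemisphere f is negative: f = −8.15×10⁻⁵ s⁻¹.
Component geostrophic relations (x east, y north):
u_g = −(1/(fρ)) ∂P/∂y,  v_g = (1/(fρ)) ∂P/∂x
u_g = −(0.68×10⁻³)/(−8.15×10⁻⁵ × 1.18) = 7.07 m/s;  v_g = (−1.3×10⁻³)/(−8.15×10⁻⁵ × 1.18) = 13.5 m/s
|V_g| = √(u_g² + v_g²) = 15.2 m/s

15.2 m/s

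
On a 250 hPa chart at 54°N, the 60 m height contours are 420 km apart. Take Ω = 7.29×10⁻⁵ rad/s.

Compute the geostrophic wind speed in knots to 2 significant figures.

23 knots

Coriolis parameter at 54°N:
f = 2Ω sin φ = 2 × 7.29×10⁻⁵ × sin 54° = 1.18×10⁻⁴ s⁻¹
Height gradient: |∂Z/∂n| = 60 m / 420000 m = 1.43×10⁻⁴
On a pressure surface, geostrophic balance gives V_g = (g/f)|∂Z/∂n|:
V_g = 9.81 × 1.43×10⁻⁴ / 1.18×10⁻⁴ = 11.9 m/s
Converting: 11.9 m/s × 1.944 = 23 knots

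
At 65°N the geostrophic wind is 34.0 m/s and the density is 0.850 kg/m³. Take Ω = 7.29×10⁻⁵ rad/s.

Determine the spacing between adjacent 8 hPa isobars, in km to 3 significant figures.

209 km

Coriolis parameter at 65°N:
f = 2Ω sin φ = 2 × 7.29×10⁻⁵ × sin 65° = 1.32×10⁻⁴ s⁻¹
Geostrophic balance rearranged: |∂P/∂n| = f ρ V_g
|∂P/∂n| = 1.32×10⁻⁴ × 0.850 × 34.0 = 3.82×10⁻³ Pa/m
Isobar spacing: Δn = ΔP/|∂P/∂n| = 800 Pa / 3.82×10⁻³ Pa/m = 209488 m ≈ 209 km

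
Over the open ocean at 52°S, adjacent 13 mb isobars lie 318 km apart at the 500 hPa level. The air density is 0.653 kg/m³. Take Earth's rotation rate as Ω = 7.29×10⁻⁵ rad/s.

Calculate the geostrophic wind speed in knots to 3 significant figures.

106 knots

Coriolis parameter at 52°S:
f = 2Ω sin φ = 2 × 7.29×10⁻⁵ × sin 52° = 1.15×10⁻⁴ s⁻¹
Pressure gradient: |∂P/∂n| = 1300 Pa / 318000 m = 4.09×10⁻³ Pa/m
Geostrophic balance (pressure-gradient force = Coriolis force):
V_g = (1/(fρ)) |∂P/∂n| = 4.09×10⁻³ / (1.15×10⁻⁴ × 0.653) = 54.5 m/s
Converting: 54.5 m/s × 1.944 = 106 knots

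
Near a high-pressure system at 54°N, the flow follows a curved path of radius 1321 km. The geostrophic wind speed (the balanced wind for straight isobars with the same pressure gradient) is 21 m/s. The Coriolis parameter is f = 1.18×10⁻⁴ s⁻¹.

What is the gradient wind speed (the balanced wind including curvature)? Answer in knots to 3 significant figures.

Around a high, pressure-gradient force acts outward with centrifugal, so Coriolis balances both:
fV = (1/ρ)|∂P/∂n| + V²/R  →  V² − fR·V + fR·V_g = 0
With fR = 1.18×10⁻⁴ × 1321×10³ m = 156 m/s:
V = [fR − √((fR)² − 4 fR V_g)]/2 = [156 − √(156² − 4×156×21)]/2 = 25 m/s
Supergeostrophic (V > V_g = 21 m/s), as expected around a high.
Converting: 25 m/s × 1.944 = 48.6 knots

48.6 knots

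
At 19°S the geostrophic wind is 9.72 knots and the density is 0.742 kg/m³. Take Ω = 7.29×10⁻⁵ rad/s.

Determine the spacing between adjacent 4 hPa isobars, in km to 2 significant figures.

Coriolis parameter at 19°S:
f = 2Ω sin φ = 2 × 7.29×10⁻⁵ × sin 19° = 4.75×10⁻⁵ s⁻¹
Wind speed in SI: 9.72 knots = 5.00 m/s
Geostrophic balance rearranged: |∂P/∂n| = f ρ V_g
|∂P/∂n| = 4.75×10⁻⁵ × 0.742 × 5.00 = 1.76×10⁻⁴ Pa/m
Isobar spacing: Δn = ΔP/|∂P/∂n| = 400 Pa / 1.76×10⁻⁴ Pa/m = 2271184 m ≈ 2300 km

2300 km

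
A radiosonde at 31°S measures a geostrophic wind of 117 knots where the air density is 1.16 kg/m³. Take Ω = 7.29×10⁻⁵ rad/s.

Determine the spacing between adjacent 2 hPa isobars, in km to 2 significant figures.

Coriolis parameter at 31°S:
f = 2Ω sin φ = 2 × 7.29×10⁻⁵ × sin 31° = 7.51×10⁻⁵ s⁻¹
Wind speed in SI: 117 knots = 60.2 m/s
Geostrophic balance rearranged: |∂P/∂n| = f ρ V_g
|∂P/∂n| = 7.51×10⁻⁵ × 1.16 × 60.2 = 5.24×10⁻³ Pa/m
Isobar spacing: Δn = ΔP/|∂P/∂n| = 200 Pa / 5.24×10⁻³ Pa/m = 38146 m ≈ 38 km

38 km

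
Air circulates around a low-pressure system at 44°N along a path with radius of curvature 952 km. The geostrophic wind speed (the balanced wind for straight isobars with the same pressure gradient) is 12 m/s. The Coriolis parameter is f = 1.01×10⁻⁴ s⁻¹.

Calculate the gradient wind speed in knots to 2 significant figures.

21 knots

Around a low, centrifugal force acts outward with Coriolis, so pressure-gradient force balances both:
(1/ρ)|∂P/∂n| = fV + V²/R  →  V² + fR·V − fR·V_g = 0
With fR = 1.01×10⁻⁴ × 952×10³ m = 96.2 m/s:
V = [−fR + √((fR)² + 4 fR V_g)]/2 = [−96.2 + √(96.2² + 4×96.2×12)]/2 = 10.8 m/s
Subgeostrophic (V < V_g = 12 m/s), as expected around a low.
Converting: 10.8 m/s × 1.944 = 21 knots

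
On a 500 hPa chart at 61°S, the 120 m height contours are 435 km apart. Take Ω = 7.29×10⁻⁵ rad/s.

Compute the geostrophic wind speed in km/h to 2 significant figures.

76 km/h

Coriolis parameter at 61°S:
f = 2Ω sin φ = 2 × 7.29×10⁻⁵ × sin 61° = 1.28×10⁻⁴ s⁻¹
Height gradient: |∂Z/∂n| = 120 m / 435000 m = 2.76×10⁻⁴
On a pressure surface, geostrophic balance gives V_g = (g/f)|∂Z/∂n|:
V_g = 9.81 × 2.76×10⁻⁴ / 1.28×10⁻⁴ = 21.2 m/s
Converting: 21.2 m/s × 3.6 = 76 km/h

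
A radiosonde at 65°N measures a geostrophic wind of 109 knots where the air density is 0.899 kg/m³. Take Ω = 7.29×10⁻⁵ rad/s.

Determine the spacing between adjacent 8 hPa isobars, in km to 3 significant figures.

120 km

Coriolis parameter at 65°N:
f = 2Ω sin φ = 2 × 7.29×10⁻⁵ × sin 65° = 1.32×10⁻⁴ s⁻¹
Wind speed in SI: 109 knots = 56.1 m/s
Geostrophic balance rearranged: |∂P/∂n| = f ρ V_g
|∂P/∂n| = 1.32×10⁻⁴ × 0.899 × 56.1 = 6.66×10⁻³ Pa/m
Isobar spacing: Δn = ΔP/|∂P/∂n| = 800 Pa / 6.66×10⁻³ Pa/m = 120097 m ≈ 120 km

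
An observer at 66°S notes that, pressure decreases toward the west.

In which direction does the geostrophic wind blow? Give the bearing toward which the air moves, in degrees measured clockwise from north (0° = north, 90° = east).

The pressure-gradient force points toward the west (bearing 270°).
Geostrophic balance: in the Southern Hemisphere the Coriolis force deflects motion to the left, so the geostrophic wind blows 90° to the left of the pressure-gradient force (low pressure on the right).
Rotating 270° by 90° counterclockwise gives 180° — the wind blows toward the south.

180°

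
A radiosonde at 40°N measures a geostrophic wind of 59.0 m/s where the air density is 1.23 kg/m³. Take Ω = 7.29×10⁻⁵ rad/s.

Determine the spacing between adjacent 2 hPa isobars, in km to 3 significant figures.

29.4 km

Coriolis parameter at 40°N:
f = 2Ω sin φ = 2 × 7.29×10⁻⁵ × sin 40° = 9.37×10⁻⁵ s⁻¹
Geostrophic balance rearranged: |∂P/∂n| = f ρ V_g
|∂P/∂n| = 9.37×10⁻⁵ × 1.23 × 59.0 = 6.80×10⁻³ Pa/m
Isobar spacing: Δn = ΔP/|∂P/∂n| = 200 Pa / 6.80×10⁻³ Pa/m = 29407 m ≈ 29.4 km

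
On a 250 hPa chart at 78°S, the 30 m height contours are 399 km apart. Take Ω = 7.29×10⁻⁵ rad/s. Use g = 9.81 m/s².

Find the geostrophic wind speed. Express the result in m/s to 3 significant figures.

Coriolis parameter at 78°S:
f = 2Ω sin φ = 2 × 7.29×10⁻⁵ × sin 78° = 1.43×10⁻⁴ s⁻¹
Height gradient: |∂Z/∂n| = 30 m / 399000 m = 7.52×10⁻⁵
On a pressure surface, geostrophic balance gives V_g = (g/f)|∂Z/∂n|:
V_g = 9.81 × 7.52×10⁻⁵ / 1.43×10⁻⁴ = 5.17 m/s

5.17 m/s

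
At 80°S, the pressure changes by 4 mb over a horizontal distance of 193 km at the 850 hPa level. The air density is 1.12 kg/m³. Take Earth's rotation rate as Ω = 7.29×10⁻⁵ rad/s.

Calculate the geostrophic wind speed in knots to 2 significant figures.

Coriolis parameter at 80°S:
f = 2Ω sin φ = 2 × 7.29×10⁻⁵ × sin 80° = 1.44×10⁻⁴ s⁻¹
Pressure gradient: |∂P/∂n| = 400 Pa / 193000 m = 2.07×10⁻³ Pa/m
Geostrophic balance (pressure-gradient force = Coriolis force):
V_g = (1/(fρ)) |∂P/∂n| = 2.07×10⁻³ / (1.44×10⁻⁴ × 1.12) = 12.9 m/s
Converting: 12.9 m/s × 1.944 = 25 knots

25 knots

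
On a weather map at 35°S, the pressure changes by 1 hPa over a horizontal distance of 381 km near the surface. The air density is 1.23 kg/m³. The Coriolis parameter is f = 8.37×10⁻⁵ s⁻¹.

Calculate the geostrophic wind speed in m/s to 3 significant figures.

Pressure gradient: |∂P/∂n| = 100 Pa / 381000 m = 2.62×10⁻⁴ Pa/m
Geostrophic balance (pressure-gradient force = Coriolis force):
V_g = (1/(fρ)) |∂P/∂n| = 2.62×10⁻⁴ / (8.37×10⁻⁵ × 1.23) = 2.55 m/s

2.55 m/s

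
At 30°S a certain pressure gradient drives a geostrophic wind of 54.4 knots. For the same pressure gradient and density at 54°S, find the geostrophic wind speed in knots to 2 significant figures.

34 knots

With the same pressure gradient and density, V_g ∝ 1/f ∝ 1/sin φ.
V₂ = V₁ · sin φ₁ / sin φ₂ = 54.4 × sin 30° / sin 54°
V₂ = 54.4 × 0.5000/0.8090 = 34 knots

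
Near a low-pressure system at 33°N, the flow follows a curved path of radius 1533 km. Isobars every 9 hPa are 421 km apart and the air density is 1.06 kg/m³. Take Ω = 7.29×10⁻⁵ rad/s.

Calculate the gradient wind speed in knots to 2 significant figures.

Coriolis parameter at 33°N:
f = 2Ω sin φ = 2 × 7.29×10⁻⁵ × sin 33° = 7.94×10⁻⁵ s⁻¹
Pressure gradient: |∂P/∂n| = 900 Pa / 421000 m = 2.14×10⁻³ Pa/m
Geostrophic speed: V_g = |∂P/∂n|/(fρ) = 2.14×10⁻³/(7.94×10⁻⁵ × 1.06) = 25.4 m/s
Around a low, centrifugal force acts outward with Coriolis, so pressure-gradient force balances both:
(1/ρ)|∂P/∂n| = fV + V²/R  →  V² + fR·V − fR·V_g = 0
With fR = 7.94×10⁻⁵ × 1533×10³ m = 122 m/s:
V = [−fR + √((fR)² + 4 fR V_g)]/2 = [−122 + √(122² + 4×122×25.4)]/2 = 21.6 m/s
Subgeostrophic (V < V_g = 25.4 m/s), as expected around a low.
Converting: 21.6 m/s × 1.944 = 42 knots

42 knots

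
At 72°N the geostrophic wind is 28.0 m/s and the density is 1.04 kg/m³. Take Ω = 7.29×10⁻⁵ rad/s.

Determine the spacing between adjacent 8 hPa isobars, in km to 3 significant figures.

198 km

Coriolis parameter at 72°N:
f = 2Ω sin φ = 2 × 7.29×10⁻⁵ × sin 72° = 1.39×10⁻⁴ s⁻¹
Geostrophic balance rearranged: |∂P/∂n| = f ρ V_g
|∂P/∂n| = 1.39×10⁻⁴ × 1.04 × 28.0 = 4.04×10⁻³ Pa/m
Isobar spacing: Δn = ΔP/|∂P/∂n| = 800 Pa / 4.04×10⁻³ Pa/m = 198123 m ≈ 198 km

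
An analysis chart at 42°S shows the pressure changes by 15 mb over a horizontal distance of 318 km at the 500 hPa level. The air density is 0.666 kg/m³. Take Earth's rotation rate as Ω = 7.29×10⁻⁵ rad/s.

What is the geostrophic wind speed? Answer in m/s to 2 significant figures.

Coriolis parameter at 42°S:
f = 2Ω sin φ = 2 × 7.29×10⁻⁵ × sin 42° = 9.76×10⁻⁵ s⁻¹
Pressure gradient: |∂P/∂n| = 1500 Pa / 318000 m = 4.72×10⁻³ Pa/m
Geostrophic balance (pressure-gradient force = Coriolis force):
V_g = (1/(fρ)) |∂P/∂n| = 4.72×10⁻³ / (9.76×10⁻⁵ × 0.666) = 72.6 m/s

73 m/s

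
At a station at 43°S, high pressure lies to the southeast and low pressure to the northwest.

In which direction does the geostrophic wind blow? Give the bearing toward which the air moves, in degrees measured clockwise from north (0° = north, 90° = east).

225°

The pressure-gradient force points toward the northwest (bearing 315°).
Geostrophic balance: in the Southern Hemisphere the Coriolis force deflects motion to the left, so the geostrophic wind blows 90° to the left of the pressure-gradient force (low pressure on the right).
Rotating 315° by 90° counterclockwise gives 225° — the wind blows toward the southwest.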